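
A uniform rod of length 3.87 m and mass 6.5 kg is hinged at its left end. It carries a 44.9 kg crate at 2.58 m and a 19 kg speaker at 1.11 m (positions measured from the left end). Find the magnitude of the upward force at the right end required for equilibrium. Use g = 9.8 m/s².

Taking torques about the left end:
Beam weight: 6.5 × 9.8 = 63.7 N down at 1.935 m → arm 1.935 m, τ = 63.7 × 1.935 = 123.3 N·m clockwise.
Crate: 44.9 × 9.8 = 440 N down at 2.58 m → arm 2.58 m, τ = 440 × 2.58 = 1135 N·m clockwise.
Speaker: 19 × 9.8 = 186.2 N down at 1.11 m → arm 1.11 m, τ = 186.2 × 1.11 = 206.7 N·m clockwise.
Net moment of the loads = 1465 N·m clockwise.
The upward force F acts at the right end, arm 3.87 m, giving F × 3.87 counterclockwise.
For rotational equilibrium, F × 3.87 = 1465, so F = 1465 / 3.87 = 379 N.

F ≈ 379 N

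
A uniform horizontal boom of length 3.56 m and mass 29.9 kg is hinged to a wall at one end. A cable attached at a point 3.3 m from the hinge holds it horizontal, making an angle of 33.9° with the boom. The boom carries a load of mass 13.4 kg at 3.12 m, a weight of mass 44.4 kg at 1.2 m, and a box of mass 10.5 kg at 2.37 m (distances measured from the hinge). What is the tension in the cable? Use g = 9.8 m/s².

T ≈ 922 N

Sum moments about the hinge (the unknown hinge reaction has zero arm there).
Beam weight: 29.9 × 9.8 = 293 N down at 1.78 m → arm 1.78 m, τ = 293 × 1.78 = 521.5 N·m clockwise.
Load: 13.4 × 9.8 = 131.3 N down at 3.12 m → arm 3.12 m, τ = 131.3 × 3.12 = 409.7 N·m clockwise.
Weight: 44.4 × 9.8 = 435.1 N down at 1.2 m → arm 1.2 m, τ = 435.1 × 1.2 = 522.1 N·m clockwise.
Box: 10.5 × 9.8 = 102.9 N down at 2.37 m → arm 2.37 m, τ = 102.9 × 2.37 = 243.9 N·m clockwise.
Total clockwise load moment = 1697 N·m.
The cable tension T acts at 3.3 m; only its component perpendicular to the boom, T sinθ, produces torque. sin 33.9° = 0.5577.
Στ = 0 ⇒ T × 3.3 × 0.5577 = 1697 ⇒ T = 1697 / 1.84 = 922 N.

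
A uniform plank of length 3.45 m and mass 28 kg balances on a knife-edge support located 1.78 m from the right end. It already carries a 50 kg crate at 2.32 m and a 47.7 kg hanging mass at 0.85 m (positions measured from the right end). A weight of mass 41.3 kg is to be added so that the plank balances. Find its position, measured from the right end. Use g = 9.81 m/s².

Taking torques about the knife-edge support (at 1.78 m from the right end):
Beam weight: 28 × 9.81 = 274.7 N down at 1.725 m → arm 0.055 m, τ = 274.7 × 0.055 = 15.11 N·m clockwise.
Crate: 50 × 9.81 = 490.5 N down at 2.32 m → arm 0.54 m, τ = 490.5 × 0.54 = 264.9 N·m counterclockwise.
Hanging mass: 47.7 × 9.81 = 467.9 N down at 0.85 m → arm 0.93 m, τ = 467.9 × 0.93 = 435.1 N·m clockwise.
Net moment of existing loads = 185.3 N·m clockwise.
The weight weighs 41.3 × 9.81 = 405.2 N and must supply an equal counterclockwise moment, so its lever arm about the knife-edge support is 185.3 / 405.2 = 0.457 m.
That puts it at 1.78 + 0.457 = 2.24 m from the right end.

x ≈ 2.24 m from the right end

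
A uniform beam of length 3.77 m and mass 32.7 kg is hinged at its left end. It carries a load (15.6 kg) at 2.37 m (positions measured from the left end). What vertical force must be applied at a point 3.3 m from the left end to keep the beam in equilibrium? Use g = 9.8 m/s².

Take moments about the left end.
Beam weight: 32.7 × 9.8 = 320.5 N down at 1.885 m → arm 1.885 m, τ = 320.5 × 1.885 = 604.1 N·m clockwise.
Load: 15.6 × 9.8 = 152.9 N down at 2.37 m → arm 2.37 m, τ = 152.9 × 2.37 = 362.4 N·m clockwise.
Net moment of the loads = 966.5 N·m clockwise.
The upward force F acts at a point 3.3 m from the left end, arm 3.3 m, giving F × 3.3 counterclockwise.
Balancing moments: F × 3.3 = 966.5, giving F = 966.5 / 3.3 = 293 N.

F ≈ 293 N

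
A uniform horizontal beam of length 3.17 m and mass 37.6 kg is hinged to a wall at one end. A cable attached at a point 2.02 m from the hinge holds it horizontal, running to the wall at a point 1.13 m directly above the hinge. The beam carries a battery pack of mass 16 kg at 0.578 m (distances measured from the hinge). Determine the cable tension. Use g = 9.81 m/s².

T ≈ 685 N

About the hinge:
Beam weight: 37.6 × 9.81 = 368.9 N down at 1.585 m → arm 1.585 m, τ = 368.9 × 1.585 = 584.7 N·m clockwise.
Battery pack: 16 × 9.81 = 157 N down at 0.578 m → arm 0.578 m, τ = 157 × 0.578 = 90.75 N·m clockwise.
Total clockwise load moment = 675.5 N·m.
The cable tension T acts at 2.02 m; only its component perpendicular to the beam, T sinθ, produces torque. sinθ = h/√(h²+d²) = 1.13/√(1.13²+2.02²) = 0.4882.
Setting net torque to zero: T × 2.02 × 0.4882 = 675.5 → T = 675.5 / 0.9862 = 685 N.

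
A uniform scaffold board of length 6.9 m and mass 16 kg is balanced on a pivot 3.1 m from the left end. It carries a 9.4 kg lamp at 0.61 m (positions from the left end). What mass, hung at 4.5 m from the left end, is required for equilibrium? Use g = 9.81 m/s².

m ≈ 12.7 kg

Choose the pivot (at 3.1 m from the left end) as the axis so the support reaction has zero arm there.
Beam weight: 16 × 9.81 = 157 N down at 3.45 m → arm 0.35 m, τ = 157 × 0.35 = 54.95 N·m clockwise.
Lamp: 9.4 × 9.81 = 92.21 N down at 0.61 m → arm 2.49 m, τ = 92.21 × 2.49 = 229.6 N·m counterclockwise.
Net moment of known loads = 174.6 N·m counterclockwise.
An unknown mass m at 4.5 m has arm 1.4 m; its moment is m·g·1.4 clockwise.
Στ = 0 ⇒ m × 9.81 × 1.4 = 174.6 ⇒ m = 174.6 / (9.81 × 1.4) = 12.7 kg.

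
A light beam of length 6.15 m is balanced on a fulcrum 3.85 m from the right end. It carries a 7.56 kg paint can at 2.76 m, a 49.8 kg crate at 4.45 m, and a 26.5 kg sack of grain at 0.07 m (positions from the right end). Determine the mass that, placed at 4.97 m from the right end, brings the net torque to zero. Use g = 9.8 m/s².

m ≈ 70.1 kg

About the fulcrum (at 3.85 m from the right end):
Paint can: 7.56 × 9.8 = 74.09 N down at 2.76 m → arm 1.09 m, τ = 74.09 × 1.09 = 80.76 N·m clockwise.
Crate: 49.8 × 9.8 = 488 N down at 4.45 m → arm 0.6 m, τ = 488 × 0.6 = 292.8 N·m counterclockwise.
Sack of grain: 26.5 × 9.8 = 259.7 N down at 0.07 m → arm 3.78 m, τ = 259.7 × 3.78 = 981.7 N·m clockwise.
Net moment of known loads = 769.7 N·m clockwise.
An unknown mass m at 4.97 m has arm 1.12 m; its moment is m·g·1.12 counterclockwise.
Balancing moments: m × 9.8 × 1.12 = 769.7, giving m = 769.7 / (9.8 × 1.12) = 70.1 kg.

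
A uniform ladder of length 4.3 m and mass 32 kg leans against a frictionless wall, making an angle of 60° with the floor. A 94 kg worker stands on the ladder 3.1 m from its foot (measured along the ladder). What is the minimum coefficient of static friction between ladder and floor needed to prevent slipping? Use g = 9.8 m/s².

Taking torques about the foot of the ladder:
Ladder weight 32×9.8 = 313.6 N acts at 2.15 m along the ladder; its horizontal arm is 2.15·cos60° = 1.075 m → τ = 337.1 N·m clockwise.
Worker: 94×9.8 = 921.2 N at 3.1 m → arm 1.55 m → τ = 1428 N·m clockwise.
Wall normal N acts horizontally at the top; its moment arm is the height L sinθ = 4.3·sin60° = 3.724 m, counterclockwise.
For rotational equilibrium, N × 3.724 = 1765, so N = 474 N.
ΣFx = 0 ⇒ f = N_wall = 474 N. ΣFy = 0 ⇒ N_floor = 1235 N.
μ_min = f / N_floor = 474 / 1235 = 0.384.

μ_min ≈ 0.384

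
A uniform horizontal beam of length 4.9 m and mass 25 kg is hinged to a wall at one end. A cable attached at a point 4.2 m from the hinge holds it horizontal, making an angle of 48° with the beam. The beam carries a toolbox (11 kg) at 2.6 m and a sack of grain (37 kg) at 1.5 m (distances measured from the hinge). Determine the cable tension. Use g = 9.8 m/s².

T ≈ 456 N

Take moments about the hinge.
Beam weight: 25 × 9.8 = 245 N down at 2.45 m → arm 2.45 m, τ = 245 × 2.45 = 600.2 N·m clockwise.
Toolbox: 11 × 9.8 = 107.8 N down at 2.6 m → arm 2.6 m, τ = 107.8 × 2.6 = 280.3 N·m clockwise.
Sack of grain: 37 × 9.8 = 362.6 N down at 1.5 m → arm 1.5 m, τ = 362.6 × 1.5 = 543.9 N·m clockwise.
Total clockwise load moment = 1424 N·m.
The cable tension T acts at 4.2 m; only its component perpendicular to the beam, T sinθ, produces torque. sin 48° = 0.7431.
For rotational equilibrium, T × 4.2 × 0.7431 = 1424, so T = 1424 / 3.121 = 456 N.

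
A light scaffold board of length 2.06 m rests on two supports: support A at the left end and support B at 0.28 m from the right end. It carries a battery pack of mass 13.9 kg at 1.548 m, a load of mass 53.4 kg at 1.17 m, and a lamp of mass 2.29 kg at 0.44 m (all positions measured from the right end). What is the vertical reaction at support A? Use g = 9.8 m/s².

Take moments about support B.
Battery pack: 13.9 × 9.8 = 136.2 N down at 1.548 m → arm 1.268 m, τ = 136.2 × 1.268 = 172.7 N·m counterclockwise.
Load: 53.4 × 9.8 = 523.3 N down at 1.17 m → arm 0.89 m, τ = 523.3 × 0.89 = 465.7 N·m counterclockwise.
Lamp: 2.29 × 9.8 = 22.44 N down at 0.44 m → arm 0.16 m, τ = 22.44 × 0.16 = 3.59 N·m counterclockwise.
Net load moment about support B = 642 N·m counterclockwise.
Reaction R at support A is upward at 2.06 m, arm 1.78 m → moment R × 1.78 clockwise.
For rotational equilibrium, R × 1.78 = 642, so R = 361 N.

R_A ≈ 361 N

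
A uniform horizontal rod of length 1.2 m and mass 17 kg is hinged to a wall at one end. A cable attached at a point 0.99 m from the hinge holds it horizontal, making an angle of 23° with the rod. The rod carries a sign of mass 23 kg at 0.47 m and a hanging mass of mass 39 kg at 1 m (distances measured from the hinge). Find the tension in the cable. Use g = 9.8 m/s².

T ≈ 1520 N

Choose the hinge as the axis so the unknown hinge reaction has zero arm there.
Beam weight: 17 × 9.8 = 166.6 N down at 0.6 m → arm 0.6 m, τ = 166.6 × 0.6 = 99.96 N·m clockwise.
Sign: 23 × 9.8 = 225.4 N down at 0.47 m → arm 0.47 m, τ = 225.4 × 0.47 = 105.9 N·m clockwise.
Hanging mass: 39 × 9.8 = 382.2 N down at 1 m → arm 1 m, τ = 382.2 × 1 = 382.2 N·m clockwise.
Total clockwise load moment = 588.1 N·m.
The cable tension T acts at 0.99 m; only its component perpendicular to the rod, T sinθ, produces torque. sin 23° = 0.3907.
Setting net torque to zero: T × 0.99 × 0.3907 = 588.1 → T = 588.1 / 0.3868 = 1520 N.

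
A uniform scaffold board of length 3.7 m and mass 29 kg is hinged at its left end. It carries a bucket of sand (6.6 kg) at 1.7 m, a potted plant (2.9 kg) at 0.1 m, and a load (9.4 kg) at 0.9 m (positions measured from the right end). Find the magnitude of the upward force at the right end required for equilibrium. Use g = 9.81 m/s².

F ≈ 275 N

About the left end:
Beam weight: 29 × 9.81 = 284.5 N down at 1.85 m → arm 1.85 m, τ = 284.5 × 1.85 = 526.3 N·m clockwise.
Bucket of sand: 6.6 × 9.81 = 64.75 N down at 1.7 m → arm 2 m, τ = 64.75 × 2 = 129.5 N·m clockwise.
Potted plant: 2.9 × 9.81 = 28.45 N down at 0.1 m → arm 3.6 m, τ = 28.45 × 3.6 = 102.4 N·m clockwise.
Load: 9.4 × 9.81 = 92.21 N down at 0.9 m → arm 2.8 m, τ = 92.21 × 2.8 = 258.2 N·m clockwise.
Net moment of the loads = 1016 N·m clockwise.
The upward force F acts at the right end, arm 3.7 m, giving F × 3.7 counterclockwise.
For rotational equilibrium, F × 3.7 = 1016, so F = 1016 / 3.7 = 275 N.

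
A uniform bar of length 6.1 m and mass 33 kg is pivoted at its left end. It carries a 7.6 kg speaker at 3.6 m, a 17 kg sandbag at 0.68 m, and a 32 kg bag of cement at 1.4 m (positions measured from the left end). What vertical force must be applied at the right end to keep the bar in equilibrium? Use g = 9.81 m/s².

Take moments about the left end.
Beam weight: 33 × 9.81 = 323.7 N down at 3.05 m → arm 3.05 m, τ = 323.7 × 3.05 = 987.3 N·m clockwise.
Speaker: 7.6 × 9.81 = 74.56 N down at 3.6 m → arm 3.6 m, τ = 74.56 × 3.6 = 268.4 N·m clockwise.
Sandbag: 17 × 9.81 = 166.8 N down at 0.68 m → arm 0.68 m, τ = 166.8 × 0.68 = 113.4 N·m clockwise.
Bag of cement: 32 × 9.81 = 313.9 N down at 1.4 m → arm 1.4 m, τ = 313.9 × 1.4 = 439.5 N·m clockwise.
Net moment of the loads = 1809 N·m clockwise.
The upward force F acts at the right end, arm 6.1 m, giving F × 6.1 counterclockwise.
Setting net torque to zero: F × 6.1 = 1809 → F = 1809 / 6.1 = 297 N.

F ≈ 297 N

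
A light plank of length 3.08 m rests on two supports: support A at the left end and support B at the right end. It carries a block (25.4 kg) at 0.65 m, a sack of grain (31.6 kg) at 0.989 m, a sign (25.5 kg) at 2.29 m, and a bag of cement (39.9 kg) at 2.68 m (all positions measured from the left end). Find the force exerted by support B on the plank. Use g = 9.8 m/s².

R_B ≈ 678 N

Taking torques about support A:
Block: 25.4 × 9.8 = 248.9 N down at 0.65 m → arm 0.65 m, τ = 248.9 × 0.65 = 161.8 N·m clockwise.
Sack of grain: 31.6 × 9.8 = 309.7 N down at 0.989 m → arm 0.989 m, τ = 309.7 × 0.989 = 306.3 N·m clockwise.
Sign: 25.5 × 9.8 = 249.9 N down at 2.29 m → arm 2.29 m, τ = 249.9 × 2.29 = 572.3 N·m clockwise.
Bag of cement: 39.9 × 9.8 = 391 N down at 2.68 m → arm 2.68 m, τ = 391 × 2.68 = 1048 N·m clockwise.
Net load moment about support A = 2088 N·m clockwise.
Reaction R at support B is upward at 3.08 m, arm 3.08 m → moment R × 3.08 counterclockwise.
Στ = 0 ⇒ R × 3.08 = 2088 ⇒ R = 678 N.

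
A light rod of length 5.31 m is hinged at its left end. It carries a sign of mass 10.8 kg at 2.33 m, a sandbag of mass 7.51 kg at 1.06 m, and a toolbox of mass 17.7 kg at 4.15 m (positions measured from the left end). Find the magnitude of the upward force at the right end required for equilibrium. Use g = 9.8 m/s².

About the left end:
Sign: 10.8 × 9.8 = 105.8 N down at 2.33 m → arm 2.33 m, τ = 105.8 × 2.33 = 246.5 N·m clockwise.
Sandbag: 7.51 × 9.8 = 73.6 N down at 1.06 m → arm 1.06 m, τ = 73.6 × 1.06 = 78.02 N·m clockwise.
Toolbox: 17.7 × 9.8 = 173.5 N down at 4.15 m → arm 4.15 m, τ = 173.5 × 4.15 = 720 N·m clockwise.
Net moment of the loads = 1045 N·m clockwise.
The upward force F acts at the right end, arm 5.31 m, giving F × 5.31 counterclockwise.
Στ = 0 ⇒ F × 5.31 = 1045 ⇒ F = 1045 / 5.31 = 197 N.

F ≈ 197 N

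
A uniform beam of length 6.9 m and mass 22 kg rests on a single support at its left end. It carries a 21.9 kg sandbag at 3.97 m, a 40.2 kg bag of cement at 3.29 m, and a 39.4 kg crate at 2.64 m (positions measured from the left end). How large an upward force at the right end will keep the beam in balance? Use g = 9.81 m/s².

F ≈ 567 N

Taking torques about the left end:
Beam weight: 22 × 9.81 = 215.8 N down at 3.45 m → arm 3.45 m, τ = 215.8 × 3.45 = 744.5 N·m clockwise.
Sandbag: 21.9 × 9.81 = 214.8 N down at 3.97 m → arm 3.97 m, τ = 214.8 × 3.97 = 852.8 N·m clockwise.
Bag of cement: 40.2 × 9.81 = 394.4 N down at 3.29 m → arm 3.29 m, τ = 394.4 × 3.29 = 1298 N·m clockwise.
Crate: 39.4 × 9.81 = 386.5 N down at 2.64 m → arm 2.64 m, τ = 386.5 × 2.64 = 1020 N·m clockwise.
Net moment of the loads = 3915 N·m clockwise.
The upward force F acts at the right end, arm 6.9 m, giving F × 6.9 counterclockwise.
For rotational equilibrium, F × 6.9 = 3915, so F = 3915 / 6.9 = 567 N.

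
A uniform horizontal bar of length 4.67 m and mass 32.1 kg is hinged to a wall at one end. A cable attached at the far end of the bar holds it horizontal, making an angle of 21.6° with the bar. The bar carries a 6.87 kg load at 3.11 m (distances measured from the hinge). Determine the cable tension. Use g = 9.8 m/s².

T ≈ 549 N

Taking torques about the hinge:
Beam weight: 32.1 × 9.8 = 314.6 N down at 2.335 m → arm 2.335 m, τ = 314.6 × 2.335 = 734.6 N·m clockwise.
Load: 6.87 × 9.8 = 67.33 N down at 3.11 m → arm 3.11 m, τ = 67.33 × 3.11 = 209.4 N·m clockwise.
Total clockwise load moment = 944 N·m.
The cable tension T acts at 4.67 m; only its component perpendicular to the bar, T sinθ, produces torque. sin 21.6° = 0.3681.
For rotational equilibrium, T × 4.67 × 0.3681 = 944, so T = 944 / 1.719 = 549 N.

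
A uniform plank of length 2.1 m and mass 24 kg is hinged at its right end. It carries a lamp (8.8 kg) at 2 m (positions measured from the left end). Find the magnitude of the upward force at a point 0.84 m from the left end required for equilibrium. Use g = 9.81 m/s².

Take moments about the right end.
Beam weight: 24 × 9.81 = 235.4 N down at 1.05 m → arm 1.05 m, τ = 235.4 × 1.05 = 247.2 N·m counterclockwise.
Lamp: 8.8 × 9.81 = 86.33 N down at 2 m → arm 0.1 m, τ = 86.33 × 0.1 = 8.633 N·m counterclockwise.
Net moment of the loads = 255.8 N·m counterclockwise.
The upward force F acts at a point 0.84 m from the left end, arm 1.26 m, giving F × 1.26 clockwise.
Balancing moments: F × 1.26 = 255.8, giving F = 255.8 / 1.26 = 203 N.

F ≈ 203 N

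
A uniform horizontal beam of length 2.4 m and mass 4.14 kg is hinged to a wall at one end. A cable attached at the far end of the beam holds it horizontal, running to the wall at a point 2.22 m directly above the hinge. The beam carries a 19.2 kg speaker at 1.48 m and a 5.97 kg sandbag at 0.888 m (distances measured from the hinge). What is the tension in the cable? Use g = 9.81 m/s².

Taking torques about the hinge:
Beam weight: 4.14 × 9.81 = 40.61 N down at 1.2 m → arm 1.2 m, τ = 40.61 × 1.2 = 48.73 N·m clockwise.
Speaker: 19.2 × 9.81 = 188.4 N down at 1.48 m → arm 1.48 m, τ = 188.4 × 1.48 = 278.8 N·m clockwise.
Sandbag: 5.97 × 9.81 = 58.57 N down at 0.888 m → arm 0.888 m, τ = 58.57 × 0.888 = 52.01 N·m clockwise.
Total clockwise load moment = 379.5 N·m.
The cable tension T acts at 2.4 m; only its component perpendicular to the beam, T sinθ, produces torque. sinθ = h/√(h²+d²) = 2.22/√(2.22²+2.4²) = 0.679.
Στ = 0 ⇒ T × 2.4 × 0.679 = 379.5 ⇒ T = 379.5 / 1.63 = 233 N.

T ≈ 233 N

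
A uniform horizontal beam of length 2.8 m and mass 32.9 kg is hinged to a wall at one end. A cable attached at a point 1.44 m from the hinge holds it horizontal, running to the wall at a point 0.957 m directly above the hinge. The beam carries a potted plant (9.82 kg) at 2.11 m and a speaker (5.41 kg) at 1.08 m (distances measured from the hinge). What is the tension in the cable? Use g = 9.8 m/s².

T ≈ 893 N

Choose the hinge as the axis so the unknown hinge reaction has zero arm there.
Beam weight: 32.9 × 9.8 = 322.4 N down at 1.4 m → arm 1.4 m, τ = 322.4 × 1.4 = 451.4 N·m clockwise.
Potted plant: 9.82 × 9.8 = 96.24 N down at 2.11 m → arm 2.11 m, τ = 96.24 × 2.11 = 203.1 N·m clockwise.
Speaker: 5.41 × 9.8 = 53.02 N down at 1.08 m → arm 1.08 m, τ = 53.02 × 1.08 = 57.26 N·m clockwise.
Total clockwise load moment = 711.8 N·m.
The cable tension T acts at 1.44 m; only its component perpendicular to the beam, T sinθ, produces torque. sinθ = h/√(h²+d²) = 0.957/√(0.957²+1.44²) = 0.5535.
Στ = 0 ⇒ T × 1.44 × 0.5535 = 711.8 ⇒ T = 711.8 / 0.797 = 893 N.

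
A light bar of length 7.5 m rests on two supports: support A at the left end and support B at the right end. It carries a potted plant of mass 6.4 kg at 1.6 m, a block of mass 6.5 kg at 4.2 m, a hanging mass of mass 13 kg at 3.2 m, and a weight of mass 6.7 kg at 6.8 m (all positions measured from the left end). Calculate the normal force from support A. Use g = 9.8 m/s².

About support B:
Potted plant: 6.4 × 9.8 = 62.72 N down at 1.6 m → arm 5.9 m, τ = 62.72 × 5.9 = 370 N·m counterclockwise.
Block: 6.5 × 9.8 = 63.7 N down at 4.2 m → arm 3.3 m, τ = 63.7 × 3.3 = 210.2 N·m counterclockwise.
Hanging mass: 13 × 9.8 = 127.4 N down at 3.2 m → arm 4.3 m, τ = 127.4 × 4.3 = 547.8 N·m counterclockwise.
Weight: 6.7 × 9.8 = 65.66 N down at 6.8 m → arm 0.7 m, τ = 65.66 × 0.7 = 45.96 N·m counterclockwise.
Net load moment about support B = 1174 N·m counterclockwise.
Reaction R at support A is upward at 0 m, arm 7.5 m → moment R × 7.5 clockwise.
For rotational equilibrium, R × 7.5 = 1174, so R = 157 N.

R_A ≈ 157 N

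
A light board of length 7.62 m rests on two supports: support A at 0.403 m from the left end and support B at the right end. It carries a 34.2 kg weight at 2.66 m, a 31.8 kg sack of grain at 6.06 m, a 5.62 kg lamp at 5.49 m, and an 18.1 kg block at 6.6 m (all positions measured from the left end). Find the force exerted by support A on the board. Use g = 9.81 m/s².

Take moments about support B.
Weight: 34.2 × 9.81 = 335.5 N down at 2.66 m → arm 4.96 m, τ = 335.5 × 4.96 = 1664 N·m counterclockwise.
Sack of grain: 31.8 × 9.81 = 312 N down at 6.06 m → arm 1.56 m, τ = 312 × 1.56 = 486.7 N·m counterclockwise.
Lamp: 5.62 × 9.81 = 55.13 N down at 5.49 m → arm 2.13 m, τ = 55.13 × 2.13 = 117.4 N·m counterclockwise.
Block: 18.1 × 9.81 = 177.6 N down at 6.6 m → arm 1.02 m, τ = 177.6 × 1.02 = 181.2 N·m counterclockwise.
Net load moment about support B = 2449 N·m counterclockwise.
Reaction R at support A is upward at 0.403 m, arm 7.217 m → moment R × 7.217 clockwise.
Στ = 0 ⇒ R × 7.217 = 2449 ⇒ R = 339 N.

R_A ≈ 339 N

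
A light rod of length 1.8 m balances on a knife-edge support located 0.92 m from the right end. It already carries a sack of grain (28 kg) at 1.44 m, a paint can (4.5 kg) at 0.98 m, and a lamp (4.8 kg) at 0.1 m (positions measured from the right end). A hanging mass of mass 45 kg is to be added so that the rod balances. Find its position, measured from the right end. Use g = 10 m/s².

x ≈ 0.678 m from the right end

Sum moments about the knife-edge support (at 0.92 m from the right end) (the support reaction has zero arm there).
Sack of grain: 28 × 10 = 280 N down at 1.44 m → arm 0.52 m, τ = 280 × 0.52 = 145.6 N·m counterclockwise.
Paint can: 4.5 × 10 = 45 N down at 0.98 m → arm 0.06 m, τ = 45 × 0.06 = 2.7 N·m counterclockwise.
Lamp: 4.8 × 10 = 48 N down at 0.1 m → arm 0.82 m, τ = 48 × 0.82 = 39.36 N·m clockwise.
Net moment of existing loads = 108.9 N·m counterclockwise.
The hanging mass weighs 45 × 10 = 450 N and must supply an equal clockwise moment, so its lever arm about the knife-edge support is 108.9 / 450 = 0.242 m.
That puts it at 0.92 − 0.242 = 0.678 m from the right end.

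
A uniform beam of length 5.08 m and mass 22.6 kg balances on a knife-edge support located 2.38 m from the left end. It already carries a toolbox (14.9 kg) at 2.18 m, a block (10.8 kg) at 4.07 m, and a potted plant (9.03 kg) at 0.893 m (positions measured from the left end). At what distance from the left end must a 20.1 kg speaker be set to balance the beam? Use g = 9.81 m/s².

x ≈ 2.11 m from the left end

Taking torques about the knife-edge support (at 2.38 m from the left end):
Beam weight: 22.6 × 9.81 = 221.7 N down at 2.54 m → arm 0.16 m, τ = 221.7 × 0.16 = 35.47 N·m clockwise.
Toolbox: 14.9 × 9.81 = 146.2 N down at 2.18 m → arm 0.2 m, τ = 146.2 × 0.2 = 29.24 N·m counterclockwise.
Block: 10.8 × 9.81 = 105.9 N down at 4.07 m → arm 1.69 m, τ = 105.9 × 1.69 = 179 N·m clockwise.
Potted plant: 9.03 × 9.81 = 88.58 N down at 0.893 m → arm 1.487 m, τ = 88.58 × 1.487 = 131.7 N·m counterclockwise.
Net moment of existing loads = 53.53 N·m clockwise.
The speaker weighs 20.1 × 9.81 = 197.2 N and must supply an equal counterclockwise moment, so its lever arm about the knife-edge support is 53.53 / 197.2 = 0.271 m.
That puts it at 2.38 − 0.271 = 2.11 m from the left end.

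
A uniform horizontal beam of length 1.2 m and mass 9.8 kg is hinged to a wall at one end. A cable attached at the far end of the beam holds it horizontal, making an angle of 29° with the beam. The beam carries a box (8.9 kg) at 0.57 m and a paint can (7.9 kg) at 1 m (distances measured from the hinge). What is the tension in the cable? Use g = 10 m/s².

T ≈ 324 N

Sum moments about the hinge (the unknown hinge reaction has zero arm there).
Beam weight: 9.8 × 10 = 98 N down at 0.6 m → arm 0.6 m, τ = 98 × 0.6 = 58.8 N·m clockwise.
Box: 8.9 × 10 = 89 N down at 0.57 m → arm 0.57 m, τ = 89 × 0.57 = 50.73 N·m clockwise.
Paint can: 7.9 × 10 = 79 N down at 1 m → arm 1 m, τ = 79 × 1 = 79 N·m clockwise.
Total clockwise load moment = 188.5 N·m.
The cable tension T acts at 1.2 m; only its component perpendicular to the beam, T sinθ, produces torque. sin 29° = 0.4848.
For rotational equilibrium, T × 1.2 × 0.4848 = 188.5, so T = 188.5 / 0.5818 = 324 N.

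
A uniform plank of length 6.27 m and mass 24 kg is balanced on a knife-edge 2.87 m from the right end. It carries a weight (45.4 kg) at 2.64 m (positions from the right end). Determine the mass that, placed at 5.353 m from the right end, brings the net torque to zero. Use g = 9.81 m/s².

m ≈ 1.64 kg

Take moments about the knife-edge (at 2.87 m from the right end).
Beam weight: 24 × 9.81 = 235.4 N down at 3.135 m → arm 0.265 m, τ = 235.4 × 0.265 = 62.38 N·m counterclockwise.
Weight: 45.4 × 9.81 = 445.4 N down at 2.64 m → arm 0.23 m, τ = 445.4 × 0.23 = 102.4 N·m clockwise.
Net moment of known loads = 40.02 N·m clockwise.
An unknown mass m at 5.353 m has arm 2.483 m; its moment is m·g·2.483 counterclockwise.
Setting net torque to zero: m × 9.81 × 2.483 = 40.02 → m = 40.02 / (9.81 × 2.483) = 1.64 kg.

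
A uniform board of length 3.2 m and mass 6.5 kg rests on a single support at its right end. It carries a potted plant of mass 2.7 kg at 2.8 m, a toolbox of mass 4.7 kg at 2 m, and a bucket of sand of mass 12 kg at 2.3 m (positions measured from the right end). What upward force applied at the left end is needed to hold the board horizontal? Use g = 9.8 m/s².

F ≈ 168 N

About the right end:
Beam weight: 6.5 × 9.8 = 63.7 N down at 1.6 m → arm 1.6 m, τ = 63.7 × 1.6 = 101.9 N·m counterclockwise.
Potted plant: 2.7 × 9.8 = 26.46 N down at 2.8 m → arm 2.8 m, τ = 26.46 × 2.8 = 74.09 N·m counterclockwise.
Toolbox: 4.7 × 9.8 = 46.06 N down at 2 m → arm 2 m, τ = 46.06 × 2 = 92.12 N·m counterclockwise.
Bucket of sand: 12 × 9.8 = 117.6 N down at 2.3 m → arm 2.3 m, τ = 117.6 × 2.3 = 270.5 N·m counterclockwise.
Net moment of the loads = 538.6 N·m counterclockwise.
The upward force F acts at the left end, arm 3.2 m, giving F × 3.2 clockwise.
Setting net torque to zero: F × 3.2 = 538.6 → F = 538.6 / 3.2 = 168 N.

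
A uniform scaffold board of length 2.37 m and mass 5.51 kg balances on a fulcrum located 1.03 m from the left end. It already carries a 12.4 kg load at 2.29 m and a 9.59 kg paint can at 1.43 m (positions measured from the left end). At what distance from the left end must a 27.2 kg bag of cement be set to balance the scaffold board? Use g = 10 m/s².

x ≈ 0.283 m from the left end

Taking torques about the fulcrum (at 1.03 m from the left end):
Beam weight: 5.51 × 10 = 55.1 N down at 1.185 m → arm 0.155 m, τ = 55.1 × 0.155 = 8.54 N·m clockwise.
Load: 12.4 × 10 = 124 N down at 2.29 m → arm 1.26 m, τ = 124 × 1.26 = 156.2 N·m clockwise.
Paint can: 9.59 × 10 = 95.9 N down at 1.43 m → arm 0.4 m, τ = 95.9 × 0.4 = 38.36 N·m clockwise.
Net moment of existing loads = 203.1 N·m clockwise.
The bag of cement weighs 27.2 × 10 = 272 N and must supply an equal counterclockwise moment, so its lever arm about the fulcrum is 203.1 / 272 = 0.747 m.
That puts it at 1.03 − 0.747 = 0.283 m from the left end.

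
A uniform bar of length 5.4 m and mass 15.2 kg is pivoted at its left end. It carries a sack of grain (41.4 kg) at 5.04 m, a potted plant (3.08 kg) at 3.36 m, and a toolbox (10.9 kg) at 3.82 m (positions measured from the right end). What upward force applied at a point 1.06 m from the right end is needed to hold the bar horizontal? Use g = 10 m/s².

Choose the left end as the axis so the unknown pivot reaction has zero arm there.
Beam weight: 15.2 × 10 = 152 N down at 2.7 m → arm 2.7 m, τ = 152 × 2.7 = 410.4 N·m clockwise.
Sack of grain: 41.4 × 10 = 414 N down at 5.04 m → arm 0.36 m, τ = 414 × 0.36 = 149 N·m clockwise.
Potted plant: 3.08 × 10 = 30.8 N down at 3.36 m → arm 2.04 m, τ = 30.8 × 2.04 = 62.83 N·m clockwise.
Toolbox: 10.9 × 10 = 109 N down at 3.82 m → arm 1.58 m, τ = 109 × 1.58 = 172.2 N·m clockwise.
Net moment of the loads = 794.4 N·m clockwise.
The upward force F acts at a point 1.06 m from the right end, arm 4.34 m, giving F × 4.34 counterclockwise.
Setting net torque to zero: F × 4.34 = 794.4 → F = 794.4 / 4.34 = 183 N.

F ≈ 183 N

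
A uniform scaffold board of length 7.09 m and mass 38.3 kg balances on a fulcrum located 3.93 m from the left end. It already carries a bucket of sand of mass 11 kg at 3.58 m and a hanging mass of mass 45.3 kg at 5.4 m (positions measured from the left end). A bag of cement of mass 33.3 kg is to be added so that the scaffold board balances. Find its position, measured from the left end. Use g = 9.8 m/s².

x ≈ 2.49 m from the left end

Choose the fulcrum (at 3.93 m from the left end) as the axis so the support reaction has zero arm there.
Beam weight: 38.3 × 9.8 = 375.3 N down at 3.545 m → arm 0.385 m, τ = 375.3 × 0.385 = 144.5 N·m counterclockwise.
Bucket of sand: 11 × 9.8 = 107.8 N down at 3.58 m → arm 0.35 m, τ = 107.8 × 0.35 = 37.73 N·m counterclockwise.
Hanging mass: 45.3 × 9.8 = 443.9 N down at 5.4 m → arm 1.47 m, τ = 443.9 × 1.47 = 652.5 N·m clockwise.
Net moment of existing loads = 470.3 N·m clockwise.
The bag of cement weighs 33.3 × 9.8 = 326.3 N and must supply an equal counterclockwise moment, so its lever arm about the fulcrum is 470.3 / 326.3 = 1.44 m.
That puts it at 3.93 − 1.44 = 2.49 m from the left end.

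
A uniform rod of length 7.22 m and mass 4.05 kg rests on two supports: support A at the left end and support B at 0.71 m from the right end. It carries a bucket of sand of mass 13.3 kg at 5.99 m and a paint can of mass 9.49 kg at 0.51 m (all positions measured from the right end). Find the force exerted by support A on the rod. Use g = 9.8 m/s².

Take moments about support B.
Beam weight: 4.05 × 9.8 = 39.69 N down at 3.61 m → arm 2.9 m, τ = 39.69 × 2.9 = 115.1 N·m counterclockwise.
Bucket of sand: 13.3 × 9.8 = 130.3 N down at 5.99 m → arm 5.28 m, τ = 130.3 × 5.28 = 688 N·m counterclockwise.
Paint can: 9.49 × 9.8 = 93 N down at 0.51 m → arm 0.2 m, τ = 93 × 0.2 = 18.6 N·m clockwise.
Net load moment about support B = 784.5 N·m counterclockwise.
Reaction R at support A is upward at 7.22 m, arm 6.51 m → moment R × 6.51 clockwise.
Στ = 0 ⇒ R × 6.51 = 784.5 ⇒ R = 121 N.

R_A ≈ 121 N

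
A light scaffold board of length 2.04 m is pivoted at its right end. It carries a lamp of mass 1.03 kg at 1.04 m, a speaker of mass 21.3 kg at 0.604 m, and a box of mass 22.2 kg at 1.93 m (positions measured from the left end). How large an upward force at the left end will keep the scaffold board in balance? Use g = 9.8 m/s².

Sum moments about the right end (the unknown pivot reaction has zero arm there).
Lamp: 1.03 × 9.8 = 10.09 N down at 1.04 m → arm 1 m, τ = 10.09 × 1 = 10.09 N·m counterclockwise.
Speaker: 21.3 × 9.8 = 208.7 N down at 0.604 m → arm 1.436 m, τ = 208.7 × 1.436 = 299.7 N·m counterclockwise.
Box: 22.2 × 9.8 = 217.6 N down at 1.93 m → arm 0.11 m, τ = 217.6 × 0.11 = 23.94 N·m counterclockwise.
Net moment of the loads = 333.7 N·m counterclockwise.
The upward force F acts at the left end, arm 2.04 m, giving F × 2.04 clockwise.
Setting net torque to zero: F × 2.04 = 333.7 → F = 333.7 / 2.04 = 164 N.

F ≈ 164 N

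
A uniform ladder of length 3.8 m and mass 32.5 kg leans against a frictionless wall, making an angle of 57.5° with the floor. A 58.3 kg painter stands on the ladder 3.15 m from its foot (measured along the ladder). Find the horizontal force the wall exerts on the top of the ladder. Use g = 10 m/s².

N_wall ≈ 411 N

Choose the foot of the ladder as the axis so the floor normal and friction both act there and drop out.
Ladder weight 32.5×10 = 325 N acts at 1.9 m along the ladder; its horizontal arm is 1.9·cos57.5° = 1.021 m → τ = 331.8 N·m clockwise.
Painter: 58.3×10 = 583 N at 3.15 m → arm 1.692 m → τ = 986.4 N·m clockwise.
Wall normal N acts horizontally at the top; its moment arm is the height L sinθ = 3.8·sin57.5° = 3.205 m, counterclockwise.
Balancing moments: N × 3.205 = 1318, giving N = 411 N.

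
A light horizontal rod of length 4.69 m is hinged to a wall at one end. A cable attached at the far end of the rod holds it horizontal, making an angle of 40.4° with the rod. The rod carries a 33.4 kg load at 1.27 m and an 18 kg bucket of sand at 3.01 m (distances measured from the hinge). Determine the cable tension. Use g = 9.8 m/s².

About the hinge:
Load: 33.4 × 9.8 = 327.3 N down at 1.27 m → arm 1.27 m, τ = 327.3 × 1.27 = 415.7 N·m clockwise.
Bucket of sand: 18 × 9.8 = 176.4 N down at 3.01 m → arm 3.01 m, τ = 176.4 × 3.01 = 531 N·m clockwise.
Total clockwise load moment = 946.7 N·m.
The cable tension T acts at 4.69 m; only its component perpendicular to the rod, T sinθ, produces torque. sin 40.4° = 0.6481.
Στ = 0 ⇒ T × 4.69 × 0.6481 = 946.7 ⇒ T = 946.7 / 3.04 = 311 N.

T ≈ 311 N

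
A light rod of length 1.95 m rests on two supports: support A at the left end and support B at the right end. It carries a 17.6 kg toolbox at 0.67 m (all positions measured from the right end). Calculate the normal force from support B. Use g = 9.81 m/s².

R_B ≈ 113 N

Take moments about support A.
Toolbox: 17.6 × 9.81 = 172.7 N down at 0.67 m → arm 1.28 m, τ = 172.7 × 1.28 = 221.1 N·m clockwise.
Net load moment about support A = 221.1 N·m clockwise.
Reaction R at support B is upward at 0 m, arm 1.95 m → moment R × 1.95 counterclockwise.
Setting net torque to zero: R × 1.95 = 221.1 → R = 113 N.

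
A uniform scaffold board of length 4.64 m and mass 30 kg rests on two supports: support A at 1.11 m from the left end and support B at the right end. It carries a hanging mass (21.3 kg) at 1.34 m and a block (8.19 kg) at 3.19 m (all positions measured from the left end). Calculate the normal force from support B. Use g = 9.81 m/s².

Take moments about support A.
Beam weight: 30 × 9.81 = 294.3 N down at 2.32 m → arm 1.21 m, τ = 294.3 × 1.21 = 356.1 N·m clockwise.
Hanging mass: 21.3 × 9.81 = 209 N down at 1.34 m → arm 0.23 m, τ = 209 × 0.23 = 48.07 N·m clockwise.
Block: 8.19 × 9.81 = 80.34 N down at 3.19 m → arm 2.08 m, τ = 80.34 × 2.08 = 167.1 N·m clockwise.
Net load moment about support A = 571.3 N·m clockwise.
Reaction R at support B is upward at 4.64 m, arm 3.53 m → moment R × 3.53 counterclockwise.
Setting net torque to zero: R × 3.53 = 571.3 → R = 162 N.

R_B ≈ 162 N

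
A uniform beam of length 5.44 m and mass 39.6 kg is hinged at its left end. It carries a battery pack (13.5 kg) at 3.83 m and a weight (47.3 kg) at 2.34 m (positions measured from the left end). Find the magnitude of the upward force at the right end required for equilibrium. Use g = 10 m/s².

Taking torques about the left end:
Beam weight: 39.6 × 10 = 396 N down at 2.72 m → arm 2.72 m, τ = 396 × 2.72 = 1077 N·m clockwise.
Battery pack: 13.5 × 10 = 135 N down at 3.83 m → arm 3.83 m, τ = 135 × 3.83 = 517 N·m clockwise.
Weight: 47.3 × 10 = 473 N down at 2.34 m → arm 2.34 m, τ = 473 × 2.34 = 1107 N·m clockwise.
Net moment of the loads = 2701 N·m clockwise.
The upward force F acts at the right end, arm 5.44 m, giving F × 5.44 counterclockwise.
Setting net torque to zero: F × 5.44 = 2701 → F = 2701 / 5.44 = 497 N.

F ≈ 497 N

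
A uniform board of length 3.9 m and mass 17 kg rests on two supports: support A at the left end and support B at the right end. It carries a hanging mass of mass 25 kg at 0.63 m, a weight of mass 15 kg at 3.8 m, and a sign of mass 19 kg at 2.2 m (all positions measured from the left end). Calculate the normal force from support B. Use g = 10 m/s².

R_B ≈ 379 N

Take moments about support A.
Beam weight: 17 × 10 = 170 N down at 1.95 m → arm 1.95 m, τ = 170 × 1.95 = 331.5 N·m clockwise.
Hanging mass: 25 × 10 = 250 N down at 0.63 m → arm 0.63 m, τ = 250 × 0.63 = 157.5 N·m clockwise.
Weight: 15 × 10 = 150 N down at 3.8 m → arm 3.8 m, τ = 150 × 3.8 = 570 N·m clockwise.
Sign: 19 × 10 = 190 N down at 2.2 m → arm 2.2 m, τ = 190 × 2.2 = 418 N·m clockwise.
Net load moment about support A = 1477 N·m clockwise.
Reaction R at support B is upward at 3.9 m, arm 3.9 m → moment R × 3.9 counterclockwise.
Balancing moments: R × 3.9 = 1477, giving R = 379 N.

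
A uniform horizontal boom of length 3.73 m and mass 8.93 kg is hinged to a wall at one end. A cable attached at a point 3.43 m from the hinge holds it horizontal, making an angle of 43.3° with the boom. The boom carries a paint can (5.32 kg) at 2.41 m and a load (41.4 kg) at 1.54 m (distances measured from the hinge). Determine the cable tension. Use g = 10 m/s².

About the hinge:
Beam weight: 8.93 × 10 = 89.3 N down at 1.865 m → arm 1.865 m, τ = 89.3 × 1.865 = 166.5 N·m clockwise.
Paint can: 5.32 × 10 = 53.2 N down at 2.41 m → arm 2.41 m, τ = 53.2 × 2.41 = 128.2 N·m clockwise.
Load: 41.4 × 10 = 414 N down at 1.54 m → arm 1.54 m, τ = 414 × 1.54 = 637.6 N·m clockwise.
Total clockwise load moment = 932.3 N·m.
The cable tension T acts at 3.43 m; only its component perpendicular to the boom, T sinθ, produces torque. sin 43.3° = 0.6858.
Στ = 0 ⇒ T × 3.43 × 0.6858 = 932.3 ⇒ T = 932.3 / 2.352 = 396 N.

T ≈ 396 N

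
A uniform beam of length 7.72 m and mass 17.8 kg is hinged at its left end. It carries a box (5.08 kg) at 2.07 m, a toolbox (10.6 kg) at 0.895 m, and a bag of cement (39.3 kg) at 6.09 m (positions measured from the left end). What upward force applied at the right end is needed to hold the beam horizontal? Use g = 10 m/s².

F ≈ 425 N

Sum moments about the left end (the unknown pivot reaction has zero arm there).
Beam weight: 17.8 × 10 = 178 N down at 3.86 m → arm 3.86 m, τ = 178 × 3.86 = 687.1 N·m clockwise.
Box: 5.08 × 10 = 50.8 N down at 2.07 m → arm 2.07 m, τ = 50.8 × 2.07 = 105.2 N·m clockwise.
Toolbox: 10.6 × 10 = 106 N down at 0.895 m → arm 0.895 m, τ = 106 × 0.895 = 94.87 N·m clockwise.
Bag of cement: 39.3 × 10 = 393 N down at 6.09 m → arm 6.09 m, τ = 393 × 6.09 = 2393 N·m clockwise.
Net moment of the loads = 3280 N·m clockwise.
The upward force F acts at the right end, arm 7.72 m, giving F × 7.72 counterclockwise.
Setting net torque to zero: F × 7.72 = 3280 → F = 3280 / 7.72 = 425 N.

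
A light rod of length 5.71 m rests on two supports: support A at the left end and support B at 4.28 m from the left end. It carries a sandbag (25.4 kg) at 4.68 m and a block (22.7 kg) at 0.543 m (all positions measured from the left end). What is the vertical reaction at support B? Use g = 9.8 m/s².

About support A:
Sandbag: 25.4 × 9.8 = 248.9 N down at 4.68 m → arm 4.68 m, τ = 248.9 × 4.68 = 1165 N·m clockwise.
Block: 22.7 × 9.8 = 222.5 N down at 0.543 m → arm 0.543 m, τ = 222.5 × 0.543 = 120.8 N·m clockwise.
Net load moment about support A = 1286 N·m clockwise.
Reaction R at support B is upward at 4.28 m, arm 4.28 m → moment R × 4.28 counterclockwise.
Στ = 0 ⇒ R × 4.28 = 1286 ⇒ R = 300 N.

R_B ≈ 300 N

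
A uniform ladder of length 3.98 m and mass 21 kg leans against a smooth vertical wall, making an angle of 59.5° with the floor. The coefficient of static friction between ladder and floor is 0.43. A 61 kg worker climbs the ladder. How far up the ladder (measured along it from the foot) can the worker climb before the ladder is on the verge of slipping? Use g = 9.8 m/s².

d ≈ 3.22 m

Taking torques about the foot of the ladder:
Ladder weight 21×9.8 = 205.8 N acts at 1.99 m along the ladder; its horizontal arm is 1.99·cos59.5° = 1.01 m → τ = 207.9 N·m clockwise.
Worker weight 61×9.8 = 597.8 N at distance d → arm d·cos59.5° → τ = 597.8·d·0.5075 clockwise.
Wall normal N at the top has arm L sinθ = 3.429 m counterclockwise, so Στ = 0 gives N·3.429 = 207.9 + 303.4·d.
ΣFy = 0 ⇒ N_floor = 803.6 N, so the maximum friction is μ_s·N_floor = 0.43×803.6 = 345.5 N. ΣFx = 0 ⇒ N_wall = f, so at the slipping point N = 345.5 N.
Substituting: 345.5×3.429 = 207.9 + 303.4·d ⇒ d = (1185 − 207.9) / 303.4 = 3.22 m.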